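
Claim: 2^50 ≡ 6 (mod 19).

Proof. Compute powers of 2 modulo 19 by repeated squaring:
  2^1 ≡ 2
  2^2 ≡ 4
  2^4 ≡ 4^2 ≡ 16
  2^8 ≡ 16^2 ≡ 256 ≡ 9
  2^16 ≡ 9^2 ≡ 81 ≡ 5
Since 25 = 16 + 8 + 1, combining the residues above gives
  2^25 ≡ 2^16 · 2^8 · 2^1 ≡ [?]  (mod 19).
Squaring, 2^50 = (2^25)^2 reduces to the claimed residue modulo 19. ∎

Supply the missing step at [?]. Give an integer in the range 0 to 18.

2^16 · 2^8 · 2^1 ≡ 5 · 9 · 2 = 90.
90 mod 19 = 14, so 2^25 ≡ 14 (mod 19).

14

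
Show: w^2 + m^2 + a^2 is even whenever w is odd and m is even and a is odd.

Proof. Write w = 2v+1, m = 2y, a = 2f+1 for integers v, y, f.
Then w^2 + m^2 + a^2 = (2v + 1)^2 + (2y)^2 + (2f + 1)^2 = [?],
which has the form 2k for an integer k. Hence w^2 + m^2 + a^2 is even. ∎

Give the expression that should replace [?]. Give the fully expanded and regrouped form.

2(2f^2 + 2f + 2v^2 + 2v + 2y^2 + 1)

(2v + 1)^2 + (2y)^2 + (2f + 1)^2 = 4f^2 + 4f + 4v^2 + 4v + 4y^2 + 2
= 2(2f^2 + 2f + 2v^2 + 2v + 2y^2 + 1).
Since 2f^2 + 2f + 2v^2 + 2v + 2y^2 + 1 is an integer, the sum of squares is of the form 2k for an integer k.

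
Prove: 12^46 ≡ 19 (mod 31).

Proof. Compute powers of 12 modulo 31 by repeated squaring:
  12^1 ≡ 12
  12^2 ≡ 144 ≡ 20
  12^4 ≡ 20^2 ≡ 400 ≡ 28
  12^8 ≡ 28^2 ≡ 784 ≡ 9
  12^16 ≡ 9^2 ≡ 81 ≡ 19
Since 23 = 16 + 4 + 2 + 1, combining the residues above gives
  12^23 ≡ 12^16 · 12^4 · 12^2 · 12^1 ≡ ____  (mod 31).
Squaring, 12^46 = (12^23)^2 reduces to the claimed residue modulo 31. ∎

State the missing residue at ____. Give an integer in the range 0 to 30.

22

12^16 · 12^4 · 12^2 · 12^1 ≡ 19 · 28 · 20 · 12 = 127680.
127680 mod 31 = 22, so 12^23 ≡ 22 (mod 31).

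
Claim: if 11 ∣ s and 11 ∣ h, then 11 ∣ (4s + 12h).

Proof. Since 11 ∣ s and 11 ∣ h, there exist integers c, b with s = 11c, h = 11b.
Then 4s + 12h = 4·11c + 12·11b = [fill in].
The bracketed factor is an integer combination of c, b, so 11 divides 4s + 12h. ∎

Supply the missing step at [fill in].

Each term has a factor of 11: 4·11c + 12·11b = 11·(12b + 4c).
Since 12b + 4c is an integer, 11 ∣ (4s + 12h).

11(12b + 4c)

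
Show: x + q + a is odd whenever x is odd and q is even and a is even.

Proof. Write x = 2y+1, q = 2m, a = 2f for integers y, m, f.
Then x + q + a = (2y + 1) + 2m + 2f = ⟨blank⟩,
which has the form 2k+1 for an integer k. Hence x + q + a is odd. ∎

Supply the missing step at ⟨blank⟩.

Expanding: (2y + 1) + 2m + 2f = 2f + 2m + 2y + 1.
Every term except the constant is even, so this is 2(f + m + y) + 1,
and f + m + y ∈ ℤ gives the required form.

2(f + m + y) + 1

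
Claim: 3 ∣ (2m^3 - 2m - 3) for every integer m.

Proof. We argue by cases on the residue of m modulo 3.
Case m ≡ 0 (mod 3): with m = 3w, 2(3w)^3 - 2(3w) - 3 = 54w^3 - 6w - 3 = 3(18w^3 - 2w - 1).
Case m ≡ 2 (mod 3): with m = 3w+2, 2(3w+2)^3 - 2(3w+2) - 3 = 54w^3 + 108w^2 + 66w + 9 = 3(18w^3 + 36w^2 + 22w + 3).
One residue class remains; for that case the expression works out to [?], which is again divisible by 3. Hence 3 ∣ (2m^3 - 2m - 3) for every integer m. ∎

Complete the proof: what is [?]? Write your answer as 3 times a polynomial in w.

3(18w^3 + 18w^2 + 4w - 1)

The residues treated are {0, 2}, so the missing case is m ≡ 1 (mod 3); write m = 3w+1.
Then 2(3w+1)^3 - 2(3w+1) - 3 = 54w^3 + 54w^2 + 12w - 3 = 3(18w^3 + 18w^2 + 4w - 1).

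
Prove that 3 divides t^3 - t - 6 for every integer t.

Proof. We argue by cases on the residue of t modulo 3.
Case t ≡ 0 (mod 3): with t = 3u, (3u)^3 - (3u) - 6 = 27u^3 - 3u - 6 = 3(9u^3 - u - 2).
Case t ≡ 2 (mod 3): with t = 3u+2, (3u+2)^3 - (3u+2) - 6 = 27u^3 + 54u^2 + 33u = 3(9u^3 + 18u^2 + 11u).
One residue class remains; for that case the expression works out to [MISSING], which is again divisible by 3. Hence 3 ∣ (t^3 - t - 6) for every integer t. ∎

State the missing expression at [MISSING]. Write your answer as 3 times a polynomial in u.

Only t ≡ 1 (mod 3) is unaccounted for. Put t = 3u+1:
(3u+1)^3 - (3u+1) - 6 expands to 27u^3 + 27u^2 + 6u - 6,
and factoring out 3 leaves 3(9u^3 + 9u^2 + 2u - 2).

3(9u^3 + 9u^2 + 2u - 2)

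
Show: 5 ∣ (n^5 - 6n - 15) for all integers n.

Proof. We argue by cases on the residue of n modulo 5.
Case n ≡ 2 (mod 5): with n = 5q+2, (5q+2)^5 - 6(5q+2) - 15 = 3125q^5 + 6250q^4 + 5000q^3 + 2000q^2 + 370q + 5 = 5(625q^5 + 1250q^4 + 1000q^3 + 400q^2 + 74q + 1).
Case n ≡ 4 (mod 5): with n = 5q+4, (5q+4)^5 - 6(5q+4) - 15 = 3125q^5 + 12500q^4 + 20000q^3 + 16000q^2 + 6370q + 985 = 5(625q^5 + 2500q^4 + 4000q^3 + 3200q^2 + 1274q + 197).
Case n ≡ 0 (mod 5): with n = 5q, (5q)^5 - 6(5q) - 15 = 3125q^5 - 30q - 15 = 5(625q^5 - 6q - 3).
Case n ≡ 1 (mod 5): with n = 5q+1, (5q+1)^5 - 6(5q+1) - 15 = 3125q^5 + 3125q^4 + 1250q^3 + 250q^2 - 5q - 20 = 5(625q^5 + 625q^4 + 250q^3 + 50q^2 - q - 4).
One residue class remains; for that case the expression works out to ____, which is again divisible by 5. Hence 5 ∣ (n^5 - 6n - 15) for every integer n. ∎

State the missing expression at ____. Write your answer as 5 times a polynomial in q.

5(625q^5 + 1875q^4 + 2250q^3 + 1350q^2 + 399q + 42)

Only n ≡ 3 (mod 5) is unaccounted for. Put n = 5q+3:
(5q+3)^5 - 6(5q+3) - 15 expands to 3125q^5 + 9375q^4 + 11250q^3 + 6750q^2 + 1995q + 210,
and factoring out 5 leaves 5(625q^5 + 1875q^4 + 2250q^3 + 1350q^2 + 399q + 42).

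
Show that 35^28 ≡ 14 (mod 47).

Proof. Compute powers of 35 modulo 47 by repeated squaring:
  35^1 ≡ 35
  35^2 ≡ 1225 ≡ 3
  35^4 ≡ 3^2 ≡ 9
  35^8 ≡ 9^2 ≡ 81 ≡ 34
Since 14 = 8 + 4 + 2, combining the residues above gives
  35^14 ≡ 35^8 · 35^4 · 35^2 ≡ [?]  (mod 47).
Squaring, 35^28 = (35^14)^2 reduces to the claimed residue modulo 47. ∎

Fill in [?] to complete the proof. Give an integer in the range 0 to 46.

25

Multiply the listed residues: 34 · 9 · 3 = 306 → 918.
Reducing modulo 47: 918 = 19·47 + 25, so 35^14 ≡ 25.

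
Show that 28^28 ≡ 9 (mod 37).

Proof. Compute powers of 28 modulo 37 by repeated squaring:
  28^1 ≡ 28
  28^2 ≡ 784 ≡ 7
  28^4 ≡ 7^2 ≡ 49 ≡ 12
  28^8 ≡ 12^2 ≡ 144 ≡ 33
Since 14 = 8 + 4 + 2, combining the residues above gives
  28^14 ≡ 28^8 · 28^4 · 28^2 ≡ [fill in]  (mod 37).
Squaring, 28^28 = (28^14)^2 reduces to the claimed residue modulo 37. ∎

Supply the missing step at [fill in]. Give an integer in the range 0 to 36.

34

Multiply the listed residues: 33 · 12 · 7 = 396 → 2772.
Reducing modulo 37: 2772 = 74·37 + 34, so 28^14 ≡ 34.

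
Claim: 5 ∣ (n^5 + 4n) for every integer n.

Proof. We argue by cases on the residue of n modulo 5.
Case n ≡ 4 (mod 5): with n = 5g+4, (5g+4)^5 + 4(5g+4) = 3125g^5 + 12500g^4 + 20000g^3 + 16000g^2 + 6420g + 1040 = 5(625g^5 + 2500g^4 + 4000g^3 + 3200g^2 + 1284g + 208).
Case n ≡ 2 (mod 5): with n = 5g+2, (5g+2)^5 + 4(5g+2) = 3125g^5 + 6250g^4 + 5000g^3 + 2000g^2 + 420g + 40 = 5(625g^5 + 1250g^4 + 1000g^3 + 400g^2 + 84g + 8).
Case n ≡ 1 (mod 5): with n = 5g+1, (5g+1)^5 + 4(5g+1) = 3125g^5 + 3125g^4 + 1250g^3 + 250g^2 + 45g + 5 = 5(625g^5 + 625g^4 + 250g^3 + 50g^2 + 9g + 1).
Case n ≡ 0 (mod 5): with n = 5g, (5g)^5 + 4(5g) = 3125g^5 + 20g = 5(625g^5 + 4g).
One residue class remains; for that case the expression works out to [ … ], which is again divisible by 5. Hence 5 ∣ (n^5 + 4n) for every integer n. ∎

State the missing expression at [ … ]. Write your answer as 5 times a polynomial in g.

5(625g^5 + 1875g^4 + 2250g^3 + 1350g^2 + 409g + 51)

The residues treated are {4, 2, 1, 0}, so the missing case is n ≡ 3 (mod 5); write n = 5g+3.
Then (5g+3)^5 + 4(5g+3) = 3125g^5 + 9375g^4 + 11250g^3 + 6750g^2 + 2045g + 255 = 5(625g^5 + 1875g^4 + 2250g^3 + 1350g^2 + 409g + 51).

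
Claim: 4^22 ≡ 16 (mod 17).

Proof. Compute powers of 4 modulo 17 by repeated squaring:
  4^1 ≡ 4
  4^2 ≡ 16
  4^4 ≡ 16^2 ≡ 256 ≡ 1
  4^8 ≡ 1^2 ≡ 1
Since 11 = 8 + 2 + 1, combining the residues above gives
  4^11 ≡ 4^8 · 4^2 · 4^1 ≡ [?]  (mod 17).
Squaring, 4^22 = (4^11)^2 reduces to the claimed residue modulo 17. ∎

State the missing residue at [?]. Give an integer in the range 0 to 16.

4^8 · 4^2 · 4^1 ≡ 1 · 16 · 4 = 64.
64 mod 17 = 13, so 4^11 ≡ 13 (mod 17).

13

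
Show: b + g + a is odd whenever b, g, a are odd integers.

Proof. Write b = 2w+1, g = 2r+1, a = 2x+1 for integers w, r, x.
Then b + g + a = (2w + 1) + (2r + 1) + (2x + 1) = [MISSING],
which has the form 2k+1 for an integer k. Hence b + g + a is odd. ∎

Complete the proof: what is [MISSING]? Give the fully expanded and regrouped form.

(2w + 1) + (2r + 1) + (2x + 1) = 2r + 2w + 2x + 3
= 2(r + w + x + 1) + 1.
Since r + w + x + 1 is an integer, the sum is of the form 2k+1 for an integer k.

2(r + w + x + 1) + 1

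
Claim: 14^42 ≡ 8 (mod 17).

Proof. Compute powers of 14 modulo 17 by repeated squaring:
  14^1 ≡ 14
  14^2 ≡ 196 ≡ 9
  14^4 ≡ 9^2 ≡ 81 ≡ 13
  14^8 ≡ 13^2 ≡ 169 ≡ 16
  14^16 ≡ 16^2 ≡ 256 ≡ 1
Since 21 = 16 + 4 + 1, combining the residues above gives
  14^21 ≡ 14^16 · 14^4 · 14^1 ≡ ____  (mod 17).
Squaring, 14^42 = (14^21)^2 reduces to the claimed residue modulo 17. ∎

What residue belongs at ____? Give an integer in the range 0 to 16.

14^16 · 14^4 · 14^1 ≡ 1 · 13 · 14 = 182.
182 mod 17 = 12, so 14^21 ≡ 12 (mod 17).

12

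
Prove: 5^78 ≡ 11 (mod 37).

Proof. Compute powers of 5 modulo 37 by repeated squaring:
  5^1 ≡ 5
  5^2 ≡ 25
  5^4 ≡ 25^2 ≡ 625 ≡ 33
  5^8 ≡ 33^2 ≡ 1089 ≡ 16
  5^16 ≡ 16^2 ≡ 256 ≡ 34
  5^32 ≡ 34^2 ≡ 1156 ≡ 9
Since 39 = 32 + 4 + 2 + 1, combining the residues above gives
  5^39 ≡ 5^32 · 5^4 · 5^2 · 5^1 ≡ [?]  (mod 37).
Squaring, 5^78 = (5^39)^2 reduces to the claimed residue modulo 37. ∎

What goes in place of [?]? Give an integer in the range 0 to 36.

5^32 · 5^4 · 5^2 · 5^1 ≡ 9 · 33 · 25 · 5 = 37125.
37125 mod 37 = 14, so 5^39 ≡ 14 (mod 37).

14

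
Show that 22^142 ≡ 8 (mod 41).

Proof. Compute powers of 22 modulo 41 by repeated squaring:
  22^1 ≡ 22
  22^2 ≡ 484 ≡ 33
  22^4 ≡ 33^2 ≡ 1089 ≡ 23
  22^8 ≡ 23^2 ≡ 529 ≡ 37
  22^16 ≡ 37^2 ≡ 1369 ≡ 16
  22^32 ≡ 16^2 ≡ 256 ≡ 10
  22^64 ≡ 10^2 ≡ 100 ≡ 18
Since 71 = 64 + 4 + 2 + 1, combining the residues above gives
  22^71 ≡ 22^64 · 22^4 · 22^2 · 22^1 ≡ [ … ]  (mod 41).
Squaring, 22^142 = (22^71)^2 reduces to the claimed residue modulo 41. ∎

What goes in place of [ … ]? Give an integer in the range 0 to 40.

34

Multiply the listed residues: 18 · 23 · 33 · 22 = 414 → 13662 → 300564.
Reducing modulo 41: 300564 = 7330·41 + 34, so 22^71 ≡ 34.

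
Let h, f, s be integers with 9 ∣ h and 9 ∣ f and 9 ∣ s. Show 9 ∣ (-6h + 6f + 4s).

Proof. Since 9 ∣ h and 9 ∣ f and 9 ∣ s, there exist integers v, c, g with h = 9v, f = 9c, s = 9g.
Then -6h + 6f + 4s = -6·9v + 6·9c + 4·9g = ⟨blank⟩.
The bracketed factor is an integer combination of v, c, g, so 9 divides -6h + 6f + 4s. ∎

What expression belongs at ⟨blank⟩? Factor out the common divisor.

Pull the common 9 out of every term: -6·9v + 6·9c + 4·9g = 9(6c + 4g - 6v).
6c + 4g - 6v is an integer, which exhibits the divisibility.

9(6c + 4g - 6v)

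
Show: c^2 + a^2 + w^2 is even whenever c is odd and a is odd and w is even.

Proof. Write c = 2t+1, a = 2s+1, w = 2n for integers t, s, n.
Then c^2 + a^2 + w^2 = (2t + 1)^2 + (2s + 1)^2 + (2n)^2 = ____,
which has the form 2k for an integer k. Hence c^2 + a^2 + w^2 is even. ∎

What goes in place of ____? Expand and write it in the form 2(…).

Expanding: (2t + 1)^2 + (2s + 1)^2 + (2n)^2 = 4n^2 + 4s^2 + 4s + 4t^2 + 4t + 2.
Every term is even; pulling out the factor of 2 gives 2(2n^2 + 2s^2 + 2s + 2t^2 + 2t + 1).

2(2n^2 + 2s^2 + 2s + 2t^2 + 2t + 1)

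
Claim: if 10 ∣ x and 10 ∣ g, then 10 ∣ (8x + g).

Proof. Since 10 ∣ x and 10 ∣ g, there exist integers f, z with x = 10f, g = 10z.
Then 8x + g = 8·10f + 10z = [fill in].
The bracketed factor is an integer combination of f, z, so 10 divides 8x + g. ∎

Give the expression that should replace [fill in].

10(8f + z)

Each term has a factor of 10: 8·10f + 10z = 10·(8f + z).
Since 8f + z is an integer, 10 ∣ (8x + g).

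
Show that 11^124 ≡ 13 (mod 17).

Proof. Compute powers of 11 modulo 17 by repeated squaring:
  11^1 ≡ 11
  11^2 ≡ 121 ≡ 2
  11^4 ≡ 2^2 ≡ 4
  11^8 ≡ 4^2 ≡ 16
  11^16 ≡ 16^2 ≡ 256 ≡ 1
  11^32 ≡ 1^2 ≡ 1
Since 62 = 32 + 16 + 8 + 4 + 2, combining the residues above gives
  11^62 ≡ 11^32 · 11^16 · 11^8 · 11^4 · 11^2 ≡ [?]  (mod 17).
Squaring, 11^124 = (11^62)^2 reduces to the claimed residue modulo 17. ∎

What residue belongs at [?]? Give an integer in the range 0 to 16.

9

11^32 · 11^16 · 11^8 · 11^4 · 11^2 ≡ 1 · 1 · 16 · 4 · 2 = 128.
128 mod 17 = 9, so 11^62 ≡ 9 (mod 17).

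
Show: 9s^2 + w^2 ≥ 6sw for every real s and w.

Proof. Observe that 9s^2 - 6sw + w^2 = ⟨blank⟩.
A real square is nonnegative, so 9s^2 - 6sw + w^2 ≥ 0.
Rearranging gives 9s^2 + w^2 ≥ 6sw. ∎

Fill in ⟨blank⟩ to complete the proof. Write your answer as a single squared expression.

(3s - w)^2

The leading and trailing coefficients are 3^2 and 1^2, and 6 = 2·3·1, so the trinomial is (3s - w)^2.
Hence 9s^2 - 6sw + w^2 ≥ 0.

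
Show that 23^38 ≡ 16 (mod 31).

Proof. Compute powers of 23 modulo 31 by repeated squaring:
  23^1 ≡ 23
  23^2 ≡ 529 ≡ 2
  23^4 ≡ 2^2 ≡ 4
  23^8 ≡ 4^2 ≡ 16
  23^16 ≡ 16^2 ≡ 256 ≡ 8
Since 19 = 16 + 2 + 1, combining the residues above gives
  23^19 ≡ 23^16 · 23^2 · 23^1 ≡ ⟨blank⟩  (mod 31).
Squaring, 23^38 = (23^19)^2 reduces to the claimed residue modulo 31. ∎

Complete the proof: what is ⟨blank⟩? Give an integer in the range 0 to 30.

27

Multiply the listed residues: 8 · 2 · 23 = 16 → 368.
Reducing modulo 31: 368 = 11·31 + 27, so 23^19 ≡ 27.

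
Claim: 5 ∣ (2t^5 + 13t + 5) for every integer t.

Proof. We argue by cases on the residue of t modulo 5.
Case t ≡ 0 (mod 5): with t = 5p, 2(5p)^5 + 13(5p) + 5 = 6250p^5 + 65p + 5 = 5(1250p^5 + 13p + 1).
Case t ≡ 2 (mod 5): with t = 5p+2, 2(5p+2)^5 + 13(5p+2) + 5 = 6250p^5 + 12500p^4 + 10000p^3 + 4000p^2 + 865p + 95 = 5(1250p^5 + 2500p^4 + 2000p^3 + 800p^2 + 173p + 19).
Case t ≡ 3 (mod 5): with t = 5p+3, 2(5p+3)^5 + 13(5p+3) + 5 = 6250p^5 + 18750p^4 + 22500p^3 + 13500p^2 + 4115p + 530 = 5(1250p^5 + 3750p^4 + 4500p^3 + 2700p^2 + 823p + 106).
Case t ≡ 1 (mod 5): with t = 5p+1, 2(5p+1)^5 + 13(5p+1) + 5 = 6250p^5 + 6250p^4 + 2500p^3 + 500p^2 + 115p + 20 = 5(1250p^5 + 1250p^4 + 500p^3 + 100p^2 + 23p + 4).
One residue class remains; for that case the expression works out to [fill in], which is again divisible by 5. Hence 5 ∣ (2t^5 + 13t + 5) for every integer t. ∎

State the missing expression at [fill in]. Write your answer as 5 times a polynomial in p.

5(1250p^5 + 5000p^4 + 8000p^3 + 6400p^2 + 2573p + 421)

Only t ≡ 4 (mod 5) is unaccounted for. Put t = 5p+4:
2(5p+4)^5 + 13(5p+4) + 5 expands to 6250p^5 + 25000p^4 + 40000p^3 + 32000p^2 + 12865p + 2105,
and factoring out 5 leaves 5(1250p^5 + 5000p^4 + 8000p^3 + 6400p^2 + 2573p + 421).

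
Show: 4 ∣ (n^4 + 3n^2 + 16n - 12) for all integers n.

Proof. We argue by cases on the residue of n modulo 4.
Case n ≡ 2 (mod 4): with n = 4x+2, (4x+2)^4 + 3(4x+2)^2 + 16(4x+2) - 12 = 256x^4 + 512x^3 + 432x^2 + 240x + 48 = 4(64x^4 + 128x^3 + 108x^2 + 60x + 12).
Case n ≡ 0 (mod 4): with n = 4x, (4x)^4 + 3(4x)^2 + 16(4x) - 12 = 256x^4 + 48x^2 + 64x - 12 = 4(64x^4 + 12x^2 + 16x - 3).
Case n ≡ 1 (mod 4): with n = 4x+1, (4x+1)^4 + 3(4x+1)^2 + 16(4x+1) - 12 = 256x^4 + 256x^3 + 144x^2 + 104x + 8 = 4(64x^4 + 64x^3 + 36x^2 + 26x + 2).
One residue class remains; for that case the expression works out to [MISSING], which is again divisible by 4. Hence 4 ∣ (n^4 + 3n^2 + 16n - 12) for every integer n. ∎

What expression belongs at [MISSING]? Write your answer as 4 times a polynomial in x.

4(64x^4 + 192x^3 + 228x^2 + 142x + 36)

Only n ≡ 3 (mod 4) is unaccounted for. Put n = 4x+3:
(4x+3)^4 + 3(4x+3)^2 + 16(4x+3) - 12 expands to 256x^4 + 768x^3 + 912x^2 + 568x + 144,
and factoring out 4 leaves 4(64x^4 + 192x^3 + 228x^2 + 142x + 36).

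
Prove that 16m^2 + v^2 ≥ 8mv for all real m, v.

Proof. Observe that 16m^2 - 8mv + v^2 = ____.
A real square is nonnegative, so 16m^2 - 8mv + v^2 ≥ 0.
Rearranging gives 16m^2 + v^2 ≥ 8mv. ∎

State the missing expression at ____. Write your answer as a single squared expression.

(4m - v)^2

16m^2 - 8mv + v^2 is a perfect-square trinomial: the outer terms are (4m)^2 and (v)^2, and the cross term is -2·4m·v.
So 16m^2 - 8mv + v^2 = (4m - v)^2 ≥ 0.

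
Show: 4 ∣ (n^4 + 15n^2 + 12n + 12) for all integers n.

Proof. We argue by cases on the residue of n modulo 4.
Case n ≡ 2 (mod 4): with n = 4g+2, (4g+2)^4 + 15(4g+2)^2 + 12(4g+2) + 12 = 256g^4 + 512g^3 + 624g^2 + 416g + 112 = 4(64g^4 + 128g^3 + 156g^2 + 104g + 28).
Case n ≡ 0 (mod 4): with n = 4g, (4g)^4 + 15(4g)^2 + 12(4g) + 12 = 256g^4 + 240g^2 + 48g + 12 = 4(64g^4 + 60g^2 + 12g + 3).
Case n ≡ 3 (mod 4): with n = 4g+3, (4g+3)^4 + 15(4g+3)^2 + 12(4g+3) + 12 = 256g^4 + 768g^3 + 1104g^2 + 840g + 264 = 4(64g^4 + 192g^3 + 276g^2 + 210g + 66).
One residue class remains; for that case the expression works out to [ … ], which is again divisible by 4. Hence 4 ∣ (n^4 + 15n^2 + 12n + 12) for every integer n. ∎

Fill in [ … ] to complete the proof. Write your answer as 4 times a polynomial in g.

4(64g^4 + 64g^3 + 84g^2 + 46g + 10)

The residues treated are {2, 0, 3}, so the missing case is n ≡ 1 (mod 4); write n = 4g+1.
Then (4g+1)^4 + 15(4g+1)^2 + 12(4g+1) + 12 = 256g^4 + 256g^3 + 336g^2 + 184g + 40 = 4(64g^4 + 64g^3 + 84g^2 + 46g + 10).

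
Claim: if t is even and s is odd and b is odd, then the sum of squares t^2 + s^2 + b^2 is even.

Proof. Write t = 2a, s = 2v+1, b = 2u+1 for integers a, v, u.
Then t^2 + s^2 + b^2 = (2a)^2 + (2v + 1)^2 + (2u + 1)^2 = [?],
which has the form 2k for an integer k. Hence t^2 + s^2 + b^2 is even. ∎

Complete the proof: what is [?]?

(2a)^2 + (2v + 1)^2 + (2u + 1)^2 = 4a^2 + 4u^2 + 4u + 4v^2 + 4v + 2
= 2(2a^2 + 2u^2 + 2u + 2v^2 + 2v + 1).
Since 2a^2 + 2u^2 + 2u + 2v^2 + 2v + 1 is an integer, the sum of squares is of the form 2k for an integer k.

2(2a^2 + 2u^2 + 2u + 2v^2 + 2v + 1)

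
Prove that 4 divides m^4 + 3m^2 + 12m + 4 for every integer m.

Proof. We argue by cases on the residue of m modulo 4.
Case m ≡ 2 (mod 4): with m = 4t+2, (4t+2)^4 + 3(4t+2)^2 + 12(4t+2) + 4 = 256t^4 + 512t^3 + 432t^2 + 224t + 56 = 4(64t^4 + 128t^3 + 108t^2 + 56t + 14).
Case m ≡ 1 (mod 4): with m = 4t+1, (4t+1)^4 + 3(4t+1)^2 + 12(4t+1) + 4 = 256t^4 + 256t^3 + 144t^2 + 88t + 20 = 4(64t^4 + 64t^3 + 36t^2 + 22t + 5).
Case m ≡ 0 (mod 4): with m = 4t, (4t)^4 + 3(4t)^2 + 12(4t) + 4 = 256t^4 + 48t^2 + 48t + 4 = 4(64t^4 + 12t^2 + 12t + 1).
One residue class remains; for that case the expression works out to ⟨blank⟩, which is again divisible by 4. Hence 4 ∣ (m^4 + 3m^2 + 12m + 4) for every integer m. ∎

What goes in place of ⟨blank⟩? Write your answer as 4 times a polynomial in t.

4(64t^4 + 192t^3 + 228t^2 + 138t + 37)

Only m ≡ 3 (mod 4) is unaccounted for. Put m = 4t+3:
(4t+3)^4 + 3(4t+3)^2 + 12(4t+3) + 4 expands to 256t^4 + 768t^3 + 912t^2 + 552t + 148,
and factoring out 4 leaves 4(64t^4 + 192t^3 + 228t^2 + 138t + 37).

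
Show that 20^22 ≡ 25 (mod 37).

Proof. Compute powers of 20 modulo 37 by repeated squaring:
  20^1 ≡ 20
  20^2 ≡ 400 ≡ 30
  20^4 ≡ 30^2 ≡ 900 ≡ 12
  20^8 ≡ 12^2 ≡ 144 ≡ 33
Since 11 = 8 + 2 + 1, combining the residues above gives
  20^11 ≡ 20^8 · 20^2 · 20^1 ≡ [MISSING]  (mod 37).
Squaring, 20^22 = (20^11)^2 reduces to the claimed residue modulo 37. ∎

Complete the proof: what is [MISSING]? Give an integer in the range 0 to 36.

5

20^8 · 20^2 · 20^1 ≡ 33 · 30 · 20 = 19800.
19800 mod 37 = 5, so 20^11 ≡ 5 (mod 37).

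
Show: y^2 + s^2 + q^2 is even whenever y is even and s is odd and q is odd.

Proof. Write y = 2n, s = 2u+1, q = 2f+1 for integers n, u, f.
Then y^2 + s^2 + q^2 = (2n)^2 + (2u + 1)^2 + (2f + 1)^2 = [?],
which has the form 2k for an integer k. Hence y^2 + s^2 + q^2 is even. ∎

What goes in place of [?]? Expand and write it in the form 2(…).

Expanding: (2n)^2 + (2u + 1)^2 + (2f + 1)^2 = 4f^2 + 4f + 4n^2 + 4u^2 + 4u + 2.
Every term is even; pulling out the factor of 2 gives 2(2f^2 + 2f + 2n^2 + 2u^2 + 2u + 1).

2(2f^2 + 2f + 2n^2 + 2u^2 + 2u + 1)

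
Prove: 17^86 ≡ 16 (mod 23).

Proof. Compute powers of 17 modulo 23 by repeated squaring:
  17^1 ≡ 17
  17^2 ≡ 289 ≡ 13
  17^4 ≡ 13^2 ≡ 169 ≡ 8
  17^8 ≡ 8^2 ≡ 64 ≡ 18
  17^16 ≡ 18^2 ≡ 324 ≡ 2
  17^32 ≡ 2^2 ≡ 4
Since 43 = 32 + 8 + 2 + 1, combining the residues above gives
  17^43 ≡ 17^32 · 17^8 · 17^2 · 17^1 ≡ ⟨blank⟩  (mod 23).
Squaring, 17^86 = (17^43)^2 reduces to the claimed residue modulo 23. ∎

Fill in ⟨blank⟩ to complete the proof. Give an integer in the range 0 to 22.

17^32 · 17^8 · 17^2 · 17^1 ≡ 4 · 18 · 13 · 17 = 15912.
15912 mod 23 = 19, so 17^43 ≡ 19 (mod 23).

19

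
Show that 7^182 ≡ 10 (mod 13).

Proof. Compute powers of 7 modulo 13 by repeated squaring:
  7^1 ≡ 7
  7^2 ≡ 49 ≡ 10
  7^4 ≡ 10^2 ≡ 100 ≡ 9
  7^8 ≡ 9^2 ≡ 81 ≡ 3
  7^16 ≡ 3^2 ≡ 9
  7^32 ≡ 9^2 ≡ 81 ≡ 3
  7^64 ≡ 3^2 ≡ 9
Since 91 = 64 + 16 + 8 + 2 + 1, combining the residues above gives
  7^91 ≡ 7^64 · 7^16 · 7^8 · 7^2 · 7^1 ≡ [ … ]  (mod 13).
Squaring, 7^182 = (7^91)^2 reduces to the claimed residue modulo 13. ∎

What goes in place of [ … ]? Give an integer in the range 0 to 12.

Multiply the listed residues: 9 · 9 · 3 · 10 · 7 = 81 → 243 → 2430 → 17010.
Reducing modulo 13: 17010 = 1308·13 + 6, so 7^91 ≡ 6.

6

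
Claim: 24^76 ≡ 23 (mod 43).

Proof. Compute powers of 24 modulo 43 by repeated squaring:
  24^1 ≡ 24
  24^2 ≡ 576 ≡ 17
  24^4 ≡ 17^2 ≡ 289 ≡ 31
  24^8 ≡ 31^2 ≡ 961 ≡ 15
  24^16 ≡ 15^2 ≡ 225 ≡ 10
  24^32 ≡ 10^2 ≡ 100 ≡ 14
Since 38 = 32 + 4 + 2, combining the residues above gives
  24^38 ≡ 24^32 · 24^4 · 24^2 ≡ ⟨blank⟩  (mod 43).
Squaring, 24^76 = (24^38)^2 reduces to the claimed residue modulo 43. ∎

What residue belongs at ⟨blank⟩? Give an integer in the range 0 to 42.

Multiply the listed residues: 14 · 31 · 17 = 434 → 7378.
Reducing modulo 43: 7378 = 171·43 + 25, so 24^38 ≡ 25.

25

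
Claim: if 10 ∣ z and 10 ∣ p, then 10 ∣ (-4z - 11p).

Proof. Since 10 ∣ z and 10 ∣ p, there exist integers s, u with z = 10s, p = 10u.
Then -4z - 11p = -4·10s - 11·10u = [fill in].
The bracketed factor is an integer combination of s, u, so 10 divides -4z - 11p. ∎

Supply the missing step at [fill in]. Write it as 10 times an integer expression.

10(-4s - 11u)

Pull the common 10 out of every term: -4·10s - 11·10u = 10(-4s - 11u).
-4s - 11u is an integer, which exhibits the divisibility.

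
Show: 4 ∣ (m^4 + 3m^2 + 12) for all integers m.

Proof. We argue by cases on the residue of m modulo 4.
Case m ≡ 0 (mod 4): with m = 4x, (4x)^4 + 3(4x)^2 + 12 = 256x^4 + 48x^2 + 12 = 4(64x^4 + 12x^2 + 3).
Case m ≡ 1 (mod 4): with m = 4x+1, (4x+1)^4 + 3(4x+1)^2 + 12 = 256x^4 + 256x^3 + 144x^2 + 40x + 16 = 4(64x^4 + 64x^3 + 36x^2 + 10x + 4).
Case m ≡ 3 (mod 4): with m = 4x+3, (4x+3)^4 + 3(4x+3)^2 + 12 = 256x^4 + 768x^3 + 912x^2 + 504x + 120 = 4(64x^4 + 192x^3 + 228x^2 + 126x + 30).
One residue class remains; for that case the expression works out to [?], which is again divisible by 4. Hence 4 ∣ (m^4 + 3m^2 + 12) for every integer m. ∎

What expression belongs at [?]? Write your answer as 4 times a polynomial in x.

Only m ≡ 2 (mod 4) is unaccounted for. Put m = 4x+2:
(4x+2)^4 + 3(4x+2)^2 + 12 expands to 256x^4 + 512x^3 + 432x^2 + 176x + 40,
and factoring out 4 leaves 4(64x^4 + 128x^3 + 108x^2 + 44x + 10).

4(64x^4 + 128x^3 + 108x^2 + 44x + 10)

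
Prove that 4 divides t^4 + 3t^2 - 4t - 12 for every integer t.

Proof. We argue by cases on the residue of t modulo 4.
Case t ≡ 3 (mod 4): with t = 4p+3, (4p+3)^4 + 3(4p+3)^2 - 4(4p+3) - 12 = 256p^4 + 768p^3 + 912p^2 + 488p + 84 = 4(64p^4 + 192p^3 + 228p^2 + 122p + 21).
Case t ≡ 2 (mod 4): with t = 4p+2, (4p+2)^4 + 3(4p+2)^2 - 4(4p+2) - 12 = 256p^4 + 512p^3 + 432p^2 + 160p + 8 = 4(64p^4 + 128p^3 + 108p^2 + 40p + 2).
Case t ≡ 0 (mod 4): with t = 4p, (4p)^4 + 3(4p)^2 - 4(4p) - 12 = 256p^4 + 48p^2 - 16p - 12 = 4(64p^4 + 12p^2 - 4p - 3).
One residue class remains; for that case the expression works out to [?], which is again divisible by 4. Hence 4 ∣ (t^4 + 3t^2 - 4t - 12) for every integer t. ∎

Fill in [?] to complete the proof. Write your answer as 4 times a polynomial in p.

4(64p^4 + 64p^3 + 36p^2 + 6p - 3)

Only t ≡ 1 (mod 4) is unaccounted for. Put t = 4p+1:
(4p+1)^4 + 3(4p+1)^2 - 4(4p+1) - 12 expands to 256p^4 + 256p^3 + 144p^2 + 24p - 12,
and factoring out 4 leaves 4(64p^4 + 64p^3 + 36p^2 + 6p - 3).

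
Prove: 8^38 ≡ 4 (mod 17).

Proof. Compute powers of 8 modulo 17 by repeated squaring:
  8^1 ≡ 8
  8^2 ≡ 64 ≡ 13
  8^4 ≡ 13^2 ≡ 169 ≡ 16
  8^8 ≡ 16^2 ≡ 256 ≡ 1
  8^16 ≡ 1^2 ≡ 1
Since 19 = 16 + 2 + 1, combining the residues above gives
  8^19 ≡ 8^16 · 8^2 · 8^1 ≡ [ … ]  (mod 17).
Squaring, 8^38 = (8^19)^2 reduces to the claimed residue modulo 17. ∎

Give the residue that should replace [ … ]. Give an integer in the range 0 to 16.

8^16 · 8^2 · 8^1 ≡ 1 · 13 · 8 = 104.
104 mod 17 = 2, so 8^19 ≡ 2 (mod 17).

2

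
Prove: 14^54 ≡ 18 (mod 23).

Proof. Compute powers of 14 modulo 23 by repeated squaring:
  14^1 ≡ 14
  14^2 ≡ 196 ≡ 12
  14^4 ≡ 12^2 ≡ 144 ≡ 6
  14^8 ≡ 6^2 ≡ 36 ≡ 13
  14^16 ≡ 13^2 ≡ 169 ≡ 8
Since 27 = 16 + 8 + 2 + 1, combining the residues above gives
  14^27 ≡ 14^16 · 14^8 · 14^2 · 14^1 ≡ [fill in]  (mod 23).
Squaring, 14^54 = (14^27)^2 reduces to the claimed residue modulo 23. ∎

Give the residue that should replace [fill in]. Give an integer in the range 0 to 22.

Multiply the listed residues: 8 · 13 · 12 · 14 = 104 → 1248 → 17472.
Reducing modulo 23: 17472 = 759·23 + 15, so 14^27 ≡ 15.

15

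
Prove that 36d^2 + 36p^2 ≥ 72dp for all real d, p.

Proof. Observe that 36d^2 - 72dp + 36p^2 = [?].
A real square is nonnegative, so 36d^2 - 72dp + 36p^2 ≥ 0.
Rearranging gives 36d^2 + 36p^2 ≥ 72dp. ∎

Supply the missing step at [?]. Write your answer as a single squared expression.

(6d - 6p)^2

The leading and trailing coefficients are 6^2 and 6^2, and 72 = 2·6·6, so the trinomial is (6d - 6p)^2.
Hence 36d^2 - 72dp + 36p^2 ≥ 0.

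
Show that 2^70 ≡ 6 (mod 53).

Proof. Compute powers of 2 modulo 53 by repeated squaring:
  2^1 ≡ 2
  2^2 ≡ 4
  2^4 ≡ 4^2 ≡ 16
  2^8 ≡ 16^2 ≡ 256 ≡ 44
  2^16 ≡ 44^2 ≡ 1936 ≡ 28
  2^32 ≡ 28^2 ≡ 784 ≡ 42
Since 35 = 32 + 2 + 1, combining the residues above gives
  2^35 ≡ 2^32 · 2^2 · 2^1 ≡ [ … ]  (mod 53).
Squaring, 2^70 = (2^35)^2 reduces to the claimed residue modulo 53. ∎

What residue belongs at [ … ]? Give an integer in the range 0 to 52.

18

2^32 · 2^2 · 2^1 ≡ 42 · 4 · 2 = 336.
336 mod 53 = 18, so 2^35 ≡ 18 (mod 53).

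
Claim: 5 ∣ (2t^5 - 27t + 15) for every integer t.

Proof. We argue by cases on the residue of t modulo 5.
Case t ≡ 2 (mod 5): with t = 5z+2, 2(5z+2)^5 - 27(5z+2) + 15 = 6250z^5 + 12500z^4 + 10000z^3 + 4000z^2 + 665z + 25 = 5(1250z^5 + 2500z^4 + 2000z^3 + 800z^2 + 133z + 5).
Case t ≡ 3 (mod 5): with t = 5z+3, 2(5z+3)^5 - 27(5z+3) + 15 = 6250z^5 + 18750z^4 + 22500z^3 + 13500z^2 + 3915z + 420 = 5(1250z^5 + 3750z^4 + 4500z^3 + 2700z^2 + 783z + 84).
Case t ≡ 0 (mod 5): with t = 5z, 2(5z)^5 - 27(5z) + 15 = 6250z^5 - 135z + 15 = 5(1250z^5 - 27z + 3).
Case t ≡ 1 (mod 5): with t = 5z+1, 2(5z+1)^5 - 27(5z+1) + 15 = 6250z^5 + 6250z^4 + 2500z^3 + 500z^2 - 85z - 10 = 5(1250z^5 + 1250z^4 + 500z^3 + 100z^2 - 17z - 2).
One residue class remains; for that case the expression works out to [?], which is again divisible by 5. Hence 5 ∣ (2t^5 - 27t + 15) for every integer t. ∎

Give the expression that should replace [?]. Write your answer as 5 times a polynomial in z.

Only t ≡ 4 (mod 5) is unaccounted for. Put t = 5z+4:
2(5z+4)^5 - 27(5z+4) + 15 expands to 6250z^5 + 25000z^4 + 40000z^3 + 32000z^2 + 12665z + 1955,
and factoring out 5 leaves 5(1250z^5 + 5000z^4 + 8000z^3 + 6400z^2 + 2533z + 391).

5(1250z^5 + 5000z^4 + 8000z^3 + 6400z^2 + 2533z + 391)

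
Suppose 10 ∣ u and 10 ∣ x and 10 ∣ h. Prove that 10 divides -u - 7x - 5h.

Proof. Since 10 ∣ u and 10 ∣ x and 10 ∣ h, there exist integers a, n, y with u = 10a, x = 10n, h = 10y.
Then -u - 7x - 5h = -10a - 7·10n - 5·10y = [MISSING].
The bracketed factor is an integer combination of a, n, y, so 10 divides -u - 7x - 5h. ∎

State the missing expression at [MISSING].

Each term has a factor of 10: -10a - 7·10n - 5·10y = 10·(-a - 7n - 5y).
Since -a - 7n - 5y is an integer, 10 ∣ (-u - 7x - 5h).

10(-a - 7n - 5y)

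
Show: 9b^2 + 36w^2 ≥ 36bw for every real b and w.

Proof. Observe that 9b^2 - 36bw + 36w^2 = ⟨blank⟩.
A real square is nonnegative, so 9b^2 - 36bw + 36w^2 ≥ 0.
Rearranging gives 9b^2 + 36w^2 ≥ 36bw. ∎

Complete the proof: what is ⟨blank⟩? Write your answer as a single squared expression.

(3b - 6w)^2

The leading and trailing coefficients are 3^2 and 6^2, and 36 = 2·3·6, so the trinomial is (3b - 6w)^2.
Hence 9b^2 - 36bw + 36w^2 ≥ 0.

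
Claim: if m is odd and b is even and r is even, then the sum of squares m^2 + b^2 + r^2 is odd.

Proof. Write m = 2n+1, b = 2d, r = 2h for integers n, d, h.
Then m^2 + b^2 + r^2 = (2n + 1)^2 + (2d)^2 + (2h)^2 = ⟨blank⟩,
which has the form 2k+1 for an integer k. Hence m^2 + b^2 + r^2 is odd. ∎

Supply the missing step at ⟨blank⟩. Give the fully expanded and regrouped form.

2(2d^2 + 2h^2 + 2n^2 + 2n) + 1

(2n + 1)^2 + (2d)^2 + (2h)^2 = 4d^2 + 4h^2 + 4n^2 + 4n + 1
= 2(2d^2 + 2h^2 + 2n^2 + 2n) + 1.
Since 2d^2 + 2h^2 + 2n^2 + 2n is an integer, the sum of squares is of the form 2k+1 for an integer k.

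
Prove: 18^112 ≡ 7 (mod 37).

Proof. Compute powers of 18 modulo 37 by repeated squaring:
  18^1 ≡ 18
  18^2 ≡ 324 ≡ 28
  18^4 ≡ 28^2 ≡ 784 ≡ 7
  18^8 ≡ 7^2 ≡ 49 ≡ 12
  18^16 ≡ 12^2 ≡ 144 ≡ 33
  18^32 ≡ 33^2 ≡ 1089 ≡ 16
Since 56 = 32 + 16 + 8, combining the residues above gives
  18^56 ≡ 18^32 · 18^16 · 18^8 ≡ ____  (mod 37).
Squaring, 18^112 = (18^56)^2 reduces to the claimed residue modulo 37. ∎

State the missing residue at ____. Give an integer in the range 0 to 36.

Multiply the listed residues: 16 · 33 · 12 = 528 → 6336.
Reducing modulo 37: 6336 = 171·37 + 9, so 18^56 ≡ 9.

9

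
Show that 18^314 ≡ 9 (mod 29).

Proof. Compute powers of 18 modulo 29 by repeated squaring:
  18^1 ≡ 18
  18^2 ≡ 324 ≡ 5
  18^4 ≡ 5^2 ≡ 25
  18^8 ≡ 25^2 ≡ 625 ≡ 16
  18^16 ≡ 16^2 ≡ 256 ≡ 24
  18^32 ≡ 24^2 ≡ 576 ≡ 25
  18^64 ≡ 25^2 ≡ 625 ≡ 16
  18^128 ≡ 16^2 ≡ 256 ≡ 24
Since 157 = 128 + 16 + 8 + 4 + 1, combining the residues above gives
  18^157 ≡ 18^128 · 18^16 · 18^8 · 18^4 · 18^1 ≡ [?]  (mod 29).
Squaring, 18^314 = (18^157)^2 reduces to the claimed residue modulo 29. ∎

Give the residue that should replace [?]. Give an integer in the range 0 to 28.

Multiply the listed residues: 24 · 24 · 16 · 25 · 18 = 576 → 9216 → 230400 → 4147200.
Reducing modulo 29: 4147200 = 143006·29 + 26, so 18^157 ≡ 26.

26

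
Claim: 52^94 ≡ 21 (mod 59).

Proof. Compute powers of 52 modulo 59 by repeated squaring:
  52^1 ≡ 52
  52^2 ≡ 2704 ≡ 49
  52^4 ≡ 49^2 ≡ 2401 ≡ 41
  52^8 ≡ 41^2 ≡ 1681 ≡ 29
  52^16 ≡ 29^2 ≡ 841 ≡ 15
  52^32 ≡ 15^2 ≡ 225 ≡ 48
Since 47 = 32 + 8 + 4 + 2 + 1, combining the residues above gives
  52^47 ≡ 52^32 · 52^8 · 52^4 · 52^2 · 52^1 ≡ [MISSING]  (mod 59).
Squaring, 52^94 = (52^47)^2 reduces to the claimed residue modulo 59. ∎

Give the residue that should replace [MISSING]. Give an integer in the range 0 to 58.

32

52^32 · 52^8 · 52^4 · 52^2 · 52^1 ≡ 48 · 29 · 41 · 49 · 52 = 145419456.
145419456 mod 59 = 32, so 52^47 ≡ 32 (mod 59).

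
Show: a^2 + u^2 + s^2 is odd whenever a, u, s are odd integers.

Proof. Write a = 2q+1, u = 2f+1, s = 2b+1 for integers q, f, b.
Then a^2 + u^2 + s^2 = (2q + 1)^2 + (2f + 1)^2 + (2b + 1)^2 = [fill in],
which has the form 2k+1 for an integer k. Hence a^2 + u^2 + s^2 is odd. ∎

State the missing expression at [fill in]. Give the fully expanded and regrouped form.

2(2b^2 + 2b + 2f^2 + 2f + 2q^2 + 2q + 1) + 1

Expanding: (2q + 1)^2 + (2f + 1)^2 + (2b + 1)^2 = 4b^2 + 4b + 4f^2 + 4f + 4q^2 + 4q + 3.
Every term except the constant is even, so this is 2(2b^2 + 2b + 2f^2 + 2f + 2q^2 + 2q + 1) + 1,
and 2b^2 + 2b + 2f^2 + 2f + 2q^2 + 2q + 1 ∈ ℤ gives the required form.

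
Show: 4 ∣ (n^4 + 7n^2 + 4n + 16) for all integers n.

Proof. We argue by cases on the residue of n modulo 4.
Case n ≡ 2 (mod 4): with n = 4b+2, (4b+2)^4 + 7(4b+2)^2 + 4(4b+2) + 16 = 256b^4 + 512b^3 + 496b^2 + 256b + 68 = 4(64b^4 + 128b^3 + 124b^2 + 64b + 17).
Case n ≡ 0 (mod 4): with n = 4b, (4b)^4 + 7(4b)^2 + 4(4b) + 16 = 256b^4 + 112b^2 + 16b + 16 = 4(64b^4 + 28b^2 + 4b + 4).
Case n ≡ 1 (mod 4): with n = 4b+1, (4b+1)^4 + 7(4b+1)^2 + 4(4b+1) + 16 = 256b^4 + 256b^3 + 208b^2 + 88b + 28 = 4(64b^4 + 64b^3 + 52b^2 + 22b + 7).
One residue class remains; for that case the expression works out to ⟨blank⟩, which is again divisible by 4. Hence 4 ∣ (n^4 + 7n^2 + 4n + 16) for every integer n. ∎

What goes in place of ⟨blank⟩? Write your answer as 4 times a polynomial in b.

The residues treated are {2, 0, 1}, so the missing case is n ≡ 3 (mod 4); write n = 4b+3.
Then (4b+3)^4 + 7(4b+3)^2 + 4(4b+3) + 16 = 256b^4 + 768b^3 + 976b^2 + 616b + 172 = 4(64b^4 + 192b^3 + 244b^2 + 154b + 43).

4(64b^4 + 192b^3 + 244b^2 + 154b + 43)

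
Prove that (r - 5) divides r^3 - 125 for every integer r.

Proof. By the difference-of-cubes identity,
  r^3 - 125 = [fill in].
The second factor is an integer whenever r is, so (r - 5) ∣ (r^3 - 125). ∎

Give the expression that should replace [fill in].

(r - 5)(r^2 + 5r + 25)

a^3 - b^3 = (a - b)(a^2 + ab + b^2). With a = r, b = 5:
r^3 - 125 = (r - 5)(r^2 + 5r + 25).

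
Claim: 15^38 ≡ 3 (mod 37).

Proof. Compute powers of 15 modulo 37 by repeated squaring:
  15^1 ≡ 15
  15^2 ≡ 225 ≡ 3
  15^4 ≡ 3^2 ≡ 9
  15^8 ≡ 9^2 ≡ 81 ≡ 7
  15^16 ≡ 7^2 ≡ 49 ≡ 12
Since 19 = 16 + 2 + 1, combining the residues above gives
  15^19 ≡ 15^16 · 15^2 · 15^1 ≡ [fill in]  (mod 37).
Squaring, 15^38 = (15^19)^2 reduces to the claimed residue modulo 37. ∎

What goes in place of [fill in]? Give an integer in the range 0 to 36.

Multiply the listed residues: 12 · 3 · 15 = 36 → 540.
Reducing modulo 37: 540 = 14·37 + 22, so 15^19 ≡ 22.

22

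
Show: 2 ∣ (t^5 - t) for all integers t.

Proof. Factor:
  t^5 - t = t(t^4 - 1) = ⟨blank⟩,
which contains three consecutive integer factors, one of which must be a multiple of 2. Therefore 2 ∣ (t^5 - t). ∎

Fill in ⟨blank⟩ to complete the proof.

(t - 1)t(t + 1)(t^2 + 1)

t^4 - 1 = (t^2 - 1)(t^2 + 1), and t^2 - 1 = (t-1)(t+1).
So t(t^4 - 1) = (t - 1)t(t + 1)(t^2 + 1).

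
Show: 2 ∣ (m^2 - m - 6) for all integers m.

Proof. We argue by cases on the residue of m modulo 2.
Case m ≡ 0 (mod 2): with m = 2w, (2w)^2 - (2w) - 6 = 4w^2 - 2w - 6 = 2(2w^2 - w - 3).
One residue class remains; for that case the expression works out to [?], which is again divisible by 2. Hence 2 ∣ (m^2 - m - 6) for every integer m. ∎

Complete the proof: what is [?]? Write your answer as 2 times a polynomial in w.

2(2w^2 + w - 3)

The residues treated are {0}, so the missing case is m ≡ 1 (mod 2); write m = 2w+1.
Then (2w+1)^2 - (2w+1) - 6 = 4w^2 + 2w - 6 = 2(2w^2 + w - 3).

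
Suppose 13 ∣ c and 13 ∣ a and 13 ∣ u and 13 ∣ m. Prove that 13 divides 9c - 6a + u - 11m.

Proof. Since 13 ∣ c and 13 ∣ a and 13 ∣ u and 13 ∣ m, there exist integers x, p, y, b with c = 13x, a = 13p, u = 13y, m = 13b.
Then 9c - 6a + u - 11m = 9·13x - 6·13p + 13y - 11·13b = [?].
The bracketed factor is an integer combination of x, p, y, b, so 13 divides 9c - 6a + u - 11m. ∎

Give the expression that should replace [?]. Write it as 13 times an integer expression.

13(-11b - 6p + 9x + y)

Pull the common 13 out of every term: 9·13x - 6·13p + 13y - 11·13b = 13(-11b - 6p + 9x + y).
-11b - 6p + 9x + y is an integer, which exhibits the divisibility.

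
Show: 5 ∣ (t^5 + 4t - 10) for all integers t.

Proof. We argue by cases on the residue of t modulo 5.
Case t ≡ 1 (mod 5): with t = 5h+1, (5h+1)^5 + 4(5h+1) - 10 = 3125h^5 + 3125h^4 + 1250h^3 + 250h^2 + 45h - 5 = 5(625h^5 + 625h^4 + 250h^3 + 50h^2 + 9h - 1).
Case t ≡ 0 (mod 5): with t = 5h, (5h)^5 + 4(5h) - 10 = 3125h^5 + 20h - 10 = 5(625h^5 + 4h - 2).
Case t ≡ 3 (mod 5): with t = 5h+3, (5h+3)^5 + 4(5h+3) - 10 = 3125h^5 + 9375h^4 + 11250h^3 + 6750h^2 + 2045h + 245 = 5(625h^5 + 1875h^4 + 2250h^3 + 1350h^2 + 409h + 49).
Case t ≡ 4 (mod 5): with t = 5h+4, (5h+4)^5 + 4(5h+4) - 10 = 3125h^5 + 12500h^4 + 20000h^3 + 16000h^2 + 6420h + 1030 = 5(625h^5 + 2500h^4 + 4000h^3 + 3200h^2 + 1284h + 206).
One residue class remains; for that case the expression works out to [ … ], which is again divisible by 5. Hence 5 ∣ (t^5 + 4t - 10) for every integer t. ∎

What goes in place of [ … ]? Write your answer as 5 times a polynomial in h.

The residues treated are {1, 0, 3, 4}, so the missing case is t ≡ 2 (mod 5); write t = 5h+2.
Then (5h+2)^5 + 4(5h+2) - 10 = 3125h^5 + 6250h^4 + 5000h^3 + 2000h^2 + 420h + 30 = 5(625h^5 + 1250h^4 + 1000h^3 + 400h^2 + 84h + 6).

5(625h^5 + 1250h^4 + 1000h^3 + 400h^2 + 84h + 6)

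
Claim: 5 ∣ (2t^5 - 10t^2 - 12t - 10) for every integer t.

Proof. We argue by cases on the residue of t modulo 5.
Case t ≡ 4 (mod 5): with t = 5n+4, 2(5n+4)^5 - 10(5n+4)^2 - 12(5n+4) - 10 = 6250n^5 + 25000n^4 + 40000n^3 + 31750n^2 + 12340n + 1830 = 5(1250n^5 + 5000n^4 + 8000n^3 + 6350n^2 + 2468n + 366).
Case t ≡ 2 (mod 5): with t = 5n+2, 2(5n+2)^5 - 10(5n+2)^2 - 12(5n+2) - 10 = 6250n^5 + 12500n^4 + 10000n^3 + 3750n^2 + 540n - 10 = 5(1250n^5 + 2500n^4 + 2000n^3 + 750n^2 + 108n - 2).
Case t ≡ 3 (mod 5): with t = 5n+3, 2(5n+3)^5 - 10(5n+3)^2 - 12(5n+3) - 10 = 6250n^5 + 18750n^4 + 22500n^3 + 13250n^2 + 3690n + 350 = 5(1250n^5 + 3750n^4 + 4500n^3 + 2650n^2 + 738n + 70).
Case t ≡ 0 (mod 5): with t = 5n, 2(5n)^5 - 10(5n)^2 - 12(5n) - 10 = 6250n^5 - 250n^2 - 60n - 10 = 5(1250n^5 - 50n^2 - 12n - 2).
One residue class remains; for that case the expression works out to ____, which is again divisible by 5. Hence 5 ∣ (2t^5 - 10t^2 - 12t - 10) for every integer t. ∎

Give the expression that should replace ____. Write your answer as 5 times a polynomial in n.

Only t ≡ 1 (mod 5) is unaccounted for. Put t = 5n+1:
2(5n+1)^5 - 10(5n+1)^2 - 12(5n+1) - 10 expands to 6250n^5 + 6250n^4 + 2500n^3 + 250n^2 - 110n - 30,
and factoring out 5 leaves 5(1250n^5 + 1250n^4 + 500n^3 + 50n^2 - 22n - 6).

5(1250n^5 + 1250n^4 + 500n^3 + 50n^2 - 22n - 6)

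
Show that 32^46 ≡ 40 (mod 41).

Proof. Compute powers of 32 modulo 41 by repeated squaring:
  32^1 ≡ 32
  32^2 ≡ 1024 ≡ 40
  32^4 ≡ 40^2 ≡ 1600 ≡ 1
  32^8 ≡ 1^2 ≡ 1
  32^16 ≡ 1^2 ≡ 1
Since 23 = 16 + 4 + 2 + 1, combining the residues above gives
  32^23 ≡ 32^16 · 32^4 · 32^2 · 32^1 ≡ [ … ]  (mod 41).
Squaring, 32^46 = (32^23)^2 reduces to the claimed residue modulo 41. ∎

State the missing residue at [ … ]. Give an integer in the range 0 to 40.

32^16 · 32^4 · 32^2 · 32^1 ≡ 1 · 1 · 40 · 32 = 1280.
1280 mod 41 = 9, so 32^23 ≡ 9 (mod 41).

9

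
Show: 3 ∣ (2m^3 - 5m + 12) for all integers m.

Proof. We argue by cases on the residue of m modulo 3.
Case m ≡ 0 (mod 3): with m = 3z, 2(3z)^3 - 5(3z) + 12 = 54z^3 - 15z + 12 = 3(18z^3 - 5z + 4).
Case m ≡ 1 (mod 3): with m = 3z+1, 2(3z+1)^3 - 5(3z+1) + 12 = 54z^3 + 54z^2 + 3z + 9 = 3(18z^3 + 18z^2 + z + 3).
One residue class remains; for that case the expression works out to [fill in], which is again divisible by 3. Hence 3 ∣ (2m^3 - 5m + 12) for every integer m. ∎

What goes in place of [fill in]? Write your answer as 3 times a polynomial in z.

The residues treated are {0, 1}, so the missing case is m ≡ 2 (mod 3); write m = 3z+2.
Then 2(3z+2)^3 - 5(3z+2) + 12 = 54z^3 + 108z^2 + 57z + 18 = 3(18z^3 + 36z^2 + 19z + 6).

3(18z^3 + 36z^2 + 19z + 6)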